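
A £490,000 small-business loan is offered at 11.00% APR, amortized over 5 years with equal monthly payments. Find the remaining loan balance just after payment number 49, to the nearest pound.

£110,994

With monthly rate i = 11%/12 = 0.0091667, the balance after k of n payments is P · [(1+i)^n − (1+i)^k] / [(1+i)^n − 1].
(1+0.0091667)^60 = 1.72891573 and (1+0.0091667)^49 = 1.56380270, so the balance is 490,000 × (1.72891573 − 1.56380270) / (1.72891573 − 1) = £110,994.16.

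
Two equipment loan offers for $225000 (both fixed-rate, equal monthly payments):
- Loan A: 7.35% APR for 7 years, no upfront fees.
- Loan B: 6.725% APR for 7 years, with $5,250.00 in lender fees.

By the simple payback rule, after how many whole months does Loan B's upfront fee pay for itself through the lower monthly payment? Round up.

77 months

Loan A: at 7.35% the monthly rate is 0.0061250, so the payment is 225,000 × 0.0061250 / (1 − 1.0061250^−84) = $3,434.48.
Loan B: monthly rate = 6.725%/12 = 0.0056042; payment = 225,000 × 0.0056042 / (1 − (1+0.0056042)^−84) = $3,365.69.
Monthly savings = $3,434.48 − $3,365.69 = $68.79.
Break-even = $5,250.00 / $68.79 = 76.32 → 77 months.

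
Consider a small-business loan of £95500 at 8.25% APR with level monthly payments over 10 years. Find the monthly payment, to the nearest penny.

£1,171.33

At 8.25% the monthly rate is 0.0068750, so the payment is 95,500 × 0.0068750 / (1 − 1.0068750^−120) = £1,171.33.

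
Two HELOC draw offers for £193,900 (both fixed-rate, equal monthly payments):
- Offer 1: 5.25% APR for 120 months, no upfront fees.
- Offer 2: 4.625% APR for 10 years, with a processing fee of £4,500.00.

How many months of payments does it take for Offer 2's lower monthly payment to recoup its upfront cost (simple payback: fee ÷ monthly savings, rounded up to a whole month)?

Offer 1: at 5.25% the monthly rate is 0.0043750, so the payment is 193,900 × 0.0043750 / (1 − 1.0043750^−120) = £2,080.39.
Offer 2: monthly rate = 4.625%/12 = 0.0038542; payment = 193,900 × 0.0038542 / (1 − (1+0.0038542)^−120) = £2,021.25.
Monthly savings = £2,080.39 − £2,021.25 = £59.14.
Break-even = £4,500.00 / £59.14 = 76.09 → 77 months.

77 months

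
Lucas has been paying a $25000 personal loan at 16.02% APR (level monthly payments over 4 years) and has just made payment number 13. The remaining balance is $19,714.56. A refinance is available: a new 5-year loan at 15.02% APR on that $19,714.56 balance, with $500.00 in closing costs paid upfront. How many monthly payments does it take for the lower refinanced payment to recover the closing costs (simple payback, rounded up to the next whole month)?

Current payment = 25,000 × 16.02%/12 / (1 − (1+0.0133500)^−48) = $708.76.
Refinanced payment = 19,714.56 × 0.0125167 / (1 − (1+0.0125167)^−60) = $469.21.
Monthly savings = $708.76 − $469.21 = $239.55.
Break-even = $500.00 / $239.55 = 2.09 → 3 months.

3 months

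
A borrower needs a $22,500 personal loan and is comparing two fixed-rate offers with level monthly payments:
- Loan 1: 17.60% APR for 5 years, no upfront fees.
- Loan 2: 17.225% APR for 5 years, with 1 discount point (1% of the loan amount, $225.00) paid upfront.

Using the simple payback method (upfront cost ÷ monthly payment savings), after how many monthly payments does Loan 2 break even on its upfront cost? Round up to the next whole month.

50 months

Loan 1: at 17.60% the monthly rate is 0.0146667, so the payment is 22,500 × 0.0146667 / (1 − 1.0146667^−60) = $566.47.
Loan 2: at 17.225% the monthly rate is 0.0143542, so the payment is 22,500 × 0.0143542 / (1 − 1.0143542^−60) = $561.91.
Monthly savings = $566.47 − $561.91 = $4.56.
Break-even = $225.00 / $4.56 = 49.34 → 50 months.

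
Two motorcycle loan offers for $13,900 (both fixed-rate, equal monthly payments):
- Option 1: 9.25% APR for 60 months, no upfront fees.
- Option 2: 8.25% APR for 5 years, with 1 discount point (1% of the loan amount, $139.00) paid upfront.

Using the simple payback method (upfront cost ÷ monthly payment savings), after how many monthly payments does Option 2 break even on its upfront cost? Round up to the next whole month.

21 months

Option 1: monthly rate = 9.25%/12 = 0.0077083; payment = 13,900 × 0.0077083 / (1 − (1+0.0077083)^−60) = $290.23.
Option 2: monthly rate = 8.25%/12 = 0.0068750; payment = 13,900 × 0.0068750 / (1 − (1+0.0068750)^−60) = $283.51.
Monthly savings = $290.23 − $283.51 = $6.72.
Break-even = $139.00 / $6.72 = 20.68 → 21 months.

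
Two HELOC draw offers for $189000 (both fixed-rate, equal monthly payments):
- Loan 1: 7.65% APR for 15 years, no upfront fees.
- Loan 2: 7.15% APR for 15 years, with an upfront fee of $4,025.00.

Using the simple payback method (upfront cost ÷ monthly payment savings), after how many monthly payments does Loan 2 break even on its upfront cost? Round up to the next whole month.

Loan 1: monthly rate = 7.65%/12 = 0.0063750; payment = 189,000 × 0.0063750 / (1 − (1+0.0063750)^−180) = $1,768.20.
Loan 2: monthly rate = 7.15%/12 = 0.0059583; payment = 189,000 × 0.0059583 / (1 − (1+0.0059583)^−180) = $1,714.67.
Monthly savings = $1,768.20 − $1,714.67 = $53.53.
Break-even = $4,025.00 / $53.53 = 75.19 → 76 months.

76 months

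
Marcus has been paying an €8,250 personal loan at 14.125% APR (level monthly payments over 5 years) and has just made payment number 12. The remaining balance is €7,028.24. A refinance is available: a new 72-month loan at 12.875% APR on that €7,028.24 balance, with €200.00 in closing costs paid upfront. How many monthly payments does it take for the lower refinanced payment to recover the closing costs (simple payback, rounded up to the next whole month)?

Current payment = 8,250 × 14.125%/12 / (1 − (1+0.0117708)^−60) = €192.50.
Refinanced payment = 7,028.24 × 0.0107292 / (1 − (1+0.0107292)^−72) = €140.62.
Monthly savings = €192.50 − €140.62 = €51.88.
Break-even = €200.00 / €51.88 = 3.86 → 4 months.

4 months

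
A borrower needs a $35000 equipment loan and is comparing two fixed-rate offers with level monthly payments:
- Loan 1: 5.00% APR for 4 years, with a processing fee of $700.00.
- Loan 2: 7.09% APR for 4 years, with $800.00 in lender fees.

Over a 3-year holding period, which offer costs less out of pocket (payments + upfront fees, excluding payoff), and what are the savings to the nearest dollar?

Loan 1: at 5.00% the monthly rate is 0.0041667, so the payment is 35,000 × 0.0041667 / (1 − 1.0041667^−48) = $806.03.
Loan 2: monthly rate = 7.09%/12 = 0.0059083; payment = 35,000 × 0.0059083 / (1 − (1+0.0059083)^−48) = $839.58.
Over 36 months: Loan 1 costs 36 × $806.03 + $700.00 = $29,717.08; Loan 2 costs 36 × $839.58 + $800.00 = $31,024.88.
Loan 1 is cheaper by $31,024.88 − $29,717.08 = $1,307.80.

Loan 1 by $1,308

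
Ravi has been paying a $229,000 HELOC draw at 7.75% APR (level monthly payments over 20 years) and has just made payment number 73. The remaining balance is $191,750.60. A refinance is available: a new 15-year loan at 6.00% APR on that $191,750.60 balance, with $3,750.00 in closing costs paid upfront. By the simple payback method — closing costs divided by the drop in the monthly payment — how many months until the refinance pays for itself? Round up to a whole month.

15 months

Current payment = 229,000 × 7.75%/12 / (1 − (1+0.0064583)^−240) = $1,879.97.
Refinanced payment = 191,750.60 × 0.0050000 / (1 − (1+0.0050000)^−180) = $1,618.10.
Monthly savings = $1,879.97 − $1,618.10 = $261.87.
Break-even = $3,750.00 / $261.87 = 14.32 → 15 months.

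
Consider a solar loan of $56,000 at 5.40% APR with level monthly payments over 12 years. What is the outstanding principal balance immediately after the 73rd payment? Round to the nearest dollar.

$32,104

With monthly rate i = 5.4%/12 = 0.0045000, the balance after k of n payments is P · [(1+i)^n − (1+i)^k] / [(1+i)^n − 1].
(1+0.0045000)^144 = 1.90893665 and (1+0.0045000)^73 = 1.38786013, so the balance is 56,000 × (1.90893665 − 1.38786013) / (1.90893665 − 1) = $32,103.76.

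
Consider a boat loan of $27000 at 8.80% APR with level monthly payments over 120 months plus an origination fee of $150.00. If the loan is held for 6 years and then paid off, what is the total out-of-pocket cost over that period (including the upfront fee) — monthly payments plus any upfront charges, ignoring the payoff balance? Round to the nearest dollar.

$24,566

Monthly rate = 8.8%/12 = 0.0073333; payment = 27,000 × 0.0073333 / (1 − (1+0.0073333)^−120) = $339.11.
Total outlay = 72 × $339.11 + $150.00 = $24,565.92.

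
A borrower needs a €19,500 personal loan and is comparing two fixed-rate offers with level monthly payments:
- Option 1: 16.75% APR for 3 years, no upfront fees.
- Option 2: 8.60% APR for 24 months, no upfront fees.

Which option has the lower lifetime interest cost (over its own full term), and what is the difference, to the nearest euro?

Option 1: monthly rate = 16.75%/12 = 0.0139583; payment = 19,500 × 0.0139583 / (1 − (1+0.0139583)^−36) = €692.80.
Total interest on Option 1 = 36 × €692.80 − €19,500 = €5,440.80.
Option 2: monthly rate = 8.6%/12 = 0.0071667; payment = 19,500 × 0.0071667 / (1 − (1+0.0071667)^−24) = €887.28.
Total interest on Option 2 = 24 × €887.28 − €19,500 = €1,794.72.
Option 2 is lower by €3,646.08.

Option 2 by €3,646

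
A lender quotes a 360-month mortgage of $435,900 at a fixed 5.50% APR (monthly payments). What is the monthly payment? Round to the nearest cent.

$2,474.99

At 5.50% the monthly rate is 0.0045833, so the payment is 435,900 × 0.0045833 / (1 − 1.0045833^−360) = $2,474.99.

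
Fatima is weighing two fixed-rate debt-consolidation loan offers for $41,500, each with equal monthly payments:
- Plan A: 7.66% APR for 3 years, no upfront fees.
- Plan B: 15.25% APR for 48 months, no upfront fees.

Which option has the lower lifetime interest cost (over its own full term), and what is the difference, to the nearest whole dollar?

Plan A: at 7.66% the monthly rate is 0.0063833, so the payment is 41,500 × 0.0063833 / (1 − 1.0063833^−36) = $1,293.96.
Total interest on Plan A = 36 × $1,293.96 − $41,500 = $5,082.56.
Plan B: at 15.25% the monthly rate is 0.0127083, so the payment is 41,500 × 0.0127083 / (1 − 1.0127083^−48) = $1,160.24.
Total interest on Plan B = 48 × $1,160.24 − $41,500 = $14,191.52.
Plan A is lower by $9,108.96.

Plan A by $9,109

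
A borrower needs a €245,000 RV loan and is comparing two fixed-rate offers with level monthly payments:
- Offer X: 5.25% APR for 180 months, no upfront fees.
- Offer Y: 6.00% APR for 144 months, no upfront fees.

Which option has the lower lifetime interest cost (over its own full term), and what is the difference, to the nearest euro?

Offer Y by €10,230

Offer X: at 5.25% the monthly rate is 0.0043750, so the payment is 245,000 × 0.0043750 / (1 − 1.0043750^−180) = €1,969.50.
Total interest on Offer X = 180 × €1,969.50 − €245,000 = €109,510.00.
Offer Y: monthly rate = 6%/12 = 0.0050000; payment = 245,000 × 0.0050000 / (1 − (1+0.0050000)^−144) = €2,390.83.
Total interest on Offer Y = 144 × €2,390.83 − €245,000 = €99,279.52.
Offer Y is lower by €10,230.48.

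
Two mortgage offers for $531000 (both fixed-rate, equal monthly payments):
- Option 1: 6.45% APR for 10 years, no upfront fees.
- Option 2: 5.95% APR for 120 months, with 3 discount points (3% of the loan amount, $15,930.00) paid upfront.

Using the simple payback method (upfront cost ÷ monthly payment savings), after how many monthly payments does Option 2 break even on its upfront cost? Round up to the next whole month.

119 months

Option 1: monthly rate = 6.45%/12 = 0.0053750; payment = 531,000 × 0.0053750 / (1 − (1+0.0053750)^−120) = $6,015.90.
Option 2: at 5.95% the monthly rate is 0.0049583, so the payment is 531,000 × 0.0049583 / (1 − 1.0049583^−120) = $5,881.86.
Monthly savings = $6,015.90 − $5,881.86 = $134.04.
Break-even = $15,930.00 / $134.04 = 118.85 → 119 months.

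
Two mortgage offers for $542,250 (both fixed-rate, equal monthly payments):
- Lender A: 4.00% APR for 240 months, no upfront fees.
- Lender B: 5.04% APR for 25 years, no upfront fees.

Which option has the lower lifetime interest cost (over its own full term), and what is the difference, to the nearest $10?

Lender A by $166,150

Lender A: at 4.00% the monthly rate is 0.0033333, so the payment is 542,250 × 0.0033333 / (1 − 1.0033333^−240) = $3,285.93.
Total interest on Lender A = 240 × $3,285.93 − $542,250 = $246,373.20.
Lender B: at 5.04% the monthly rate is 0.0042000, so the payment is 542,250 × 0.0042000 / (1 − 1.0042000^−300) = $3,182.59.
Total interest on Lender B = 300 × $3,182.59 − $542,250 = $412,527.00.
Lender A is lower by $166,153.80.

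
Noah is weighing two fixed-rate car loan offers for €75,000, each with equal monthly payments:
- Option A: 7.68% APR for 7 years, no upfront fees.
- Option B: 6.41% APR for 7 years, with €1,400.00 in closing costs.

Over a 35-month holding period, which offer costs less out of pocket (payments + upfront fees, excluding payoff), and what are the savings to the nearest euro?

Option A: at 7.68% the monthly rate is 0.0064000, so the payment is 75,000 × 0.0064000 / (1 − 1.0064000^−84) = €1,157.04.
Option B: monthly rate = 6.41%/12 = 0.0053417; payment = 75,000 × 0.0053417 / (1 − (1+0.0053417)^−84) = €1,110.44.
Over 35 months: Option A costs 35 × €1,157.04 = €40,496.40; Option B costs 35 × €1,110.44 + €1,400.00 = €40,265.40.
Option B is cheaper by €40,496.40 − €40,265.40 = €231.00.

Option B by €231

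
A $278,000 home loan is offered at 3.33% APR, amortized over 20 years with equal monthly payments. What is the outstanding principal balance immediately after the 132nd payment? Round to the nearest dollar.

With monthly rate i = 3.33%/12 = 0.0027750, the balance after k of n payments is P · [(1+i)^n − (1+i)^k] / [(1+i)^n − 1].
(1+0.0027750)^240 = 1.94464148 and (1+0.0027750)^132 = 1.44165635, so the balance is 278,000 × (1.94464148 − 1.44165635) / (1.94464148 − 1) = $148,024.27.

$148,024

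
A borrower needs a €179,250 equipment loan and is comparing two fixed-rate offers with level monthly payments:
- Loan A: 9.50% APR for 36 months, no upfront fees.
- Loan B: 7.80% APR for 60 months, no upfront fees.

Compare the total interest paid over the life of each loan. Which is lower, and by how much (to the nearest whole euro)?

Loan A: monthly rate = 9.5%/12 = 0.0079167; payment = 179,250 × 0.0079167 / (1 − (1+0.0079167)^−36) = €5,741.91.
Total interest on Loan A = 36 × €5,741.91 − €179,250 = €27,458.76.
Loan B: monthly rate = 7.8%/12 = 0.0065000; payment = 179,250 × 0.0065000 / (1 − (1+0.0065000)^−60) = €3,617.41.
Total interest on Loan B = 60 × €3,617.41 − €179,250 = €37,794.60.
Loan A is lower by €10,335.84.

Loan A by €10,336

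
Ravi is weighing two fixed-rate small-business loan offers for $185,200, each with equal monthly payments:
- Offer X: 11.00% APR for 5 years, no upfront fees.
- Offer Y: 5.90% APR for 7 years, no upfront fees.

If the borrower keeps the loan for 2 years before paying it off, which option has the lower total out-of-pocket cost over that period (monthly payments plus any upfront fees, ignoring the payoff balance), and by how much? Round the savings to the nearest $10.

Offer Y by $31,920

Offer X: at 11.00% the monthly rate is 0.0091667, so the payment is 185,200 × 0.0091667 / (1 − 1.0091667^−60) = $4,026.70.
Offer Y: monthly rate = 5.9%/12 = 0.0049167; payment = 185,200 × 0.0049167 / (1 − (1+0.0049167)^−84) = $2,696.63.
Over 24 months: Offer X costs 24 × $4,026.70 = $96,640.80; Offer Y costs 24 × $2,696.63 = $64,719.12.
Offer Y is cheaper by $96,640.80 − $64,719.12 = $31,921.68.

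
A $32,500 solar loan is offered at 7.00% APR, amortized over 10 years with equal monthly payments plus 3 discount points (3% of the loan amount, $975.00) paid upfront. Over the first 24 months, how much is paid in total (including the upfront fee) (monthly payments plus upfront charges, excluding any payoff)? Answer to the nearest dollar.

$10,031

At 7.00% the monthly rate is 0.0058333, so the payment is 32,500 × 0.0058333 / (1 − 1.0058333^−120) = $377.35.
Total outlay = 24 × $377.35 + $975.00 = $10,031.40.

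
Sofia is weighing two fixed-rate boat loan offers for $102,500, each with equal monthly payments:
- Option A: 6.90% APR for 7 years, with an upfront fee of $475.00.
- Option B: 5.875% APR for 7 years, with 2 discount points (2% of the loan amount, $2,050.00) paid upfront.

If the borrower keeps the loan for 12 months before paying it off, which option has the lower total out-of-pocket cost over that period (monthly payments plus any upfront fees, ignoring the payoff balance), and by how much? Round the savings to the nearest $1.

Option A: monthly rate = 6.9%/12 = 0.0057500; payment = 102,500 × 0.0057500 / (1 − (1+0.0057500)^−84) = $1,541.99.
Option B: at 5.875% the monthly rate is 0.0048958, so the payment is 102,500 × 0.0048958 / (1 − 1.0048958^−84) = $1,491.24.
Over 12 months: Option A costs 12 × $1,541.99 + $475.00 = $18,978.88; Option B costs 12 × $1,491.24 + $2,050.00 = $19,944.88.
Option A is cheaper by $19,944.88 − $18,978.88 = $966.00.

Option A by $966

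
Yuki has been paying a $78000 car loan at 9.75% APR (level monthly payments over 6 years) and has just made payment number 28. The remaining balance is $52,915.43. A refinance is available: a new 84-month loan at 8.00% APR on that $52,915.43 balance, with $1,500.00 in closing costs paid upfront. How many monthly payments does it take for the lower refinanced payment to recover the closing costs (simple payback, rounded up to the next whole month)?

Current payment = 78,000 × 9.75%/12 / (1 − (1+0.0081250)^−72) = $1,435.20.
Refinanced payment = 52,915.43 × 0.0066667 / (1 − (1+0.0066667)^−84) = $824.75.
Monthly savings = $1,435.20 − $824.75 = $610.45.
Break-even = $1,500.00 / $610.45 = 2.46 → 3 months.

3 months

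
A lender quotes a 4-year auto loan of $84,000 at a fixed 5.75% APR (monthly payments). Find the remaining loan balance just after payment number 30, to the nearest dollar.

$33,778

With monthly rate i = 5.75%/12 = 0.0047917, the balance after k of n payments is P · [(1+i)^n − (1+i)^k] / [(1+i)^n − 1].
(1+0.0047917)^48 = 1.25790887 and (1+0.0047917)^30 = 1.15419911, so the balance is 84,000 × (1.25790887 − 1.15419911) / (1.25790887 − 1) = $33,777.90.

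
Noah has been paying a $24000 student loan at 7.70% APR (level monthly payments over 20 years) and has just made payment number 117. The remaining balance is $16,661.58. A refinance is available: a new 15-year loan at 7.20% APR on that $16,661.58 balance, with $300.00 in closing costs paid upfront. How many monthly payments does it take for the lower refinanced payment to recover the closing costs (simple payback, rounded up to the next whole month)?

Current payment = 24,000 × 7.7%/12 / (1 − (1+0.0064167)^−240) = $196.29.
Refinanced payment = 16,661.58 × 0.0060000 / (1 − (1+0.0060000)^−180) = $151.63.
Monthly savings = $196.29 − $151.63 = $44.66.
Break-even = $300.00 / $44.66 = 6.72 → 7 months.

7 months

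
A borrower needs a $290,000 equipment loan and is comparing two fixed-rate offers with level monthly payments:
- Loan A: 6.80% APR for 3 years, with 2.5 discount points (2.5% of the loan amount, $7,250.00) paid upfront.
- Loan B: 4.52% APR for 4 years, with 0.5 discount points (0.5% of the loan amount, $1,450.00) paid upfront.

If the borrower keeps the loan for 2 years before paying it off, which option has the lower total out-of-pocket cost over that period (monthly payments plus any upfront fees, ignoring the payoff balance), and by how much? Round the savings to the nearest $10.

Loan B by $61,290

Loan A: monthly rate = 6.8%/12 = 0.0056667; payment = 290,000 × 0.0056667 / (1 − (1+0.0056667)^−36) = $8,927.86.
Loan B: monthly rate = 4.52%/12 = 0.0037667; payment = 290,000 × 0.0037667 / (1 − (1+0.0037667)^−48) = $6,615.62.
Over 24 months: Loan A costs 24 × $8,927.86 + $7,250.00 = $221,518.64; Loan B costs 24 × $6,615.62 + $1,450.00 = $160,224.88.
Loan B is cheaper by $221,518.64 − $160,224.88 = $61,293.76.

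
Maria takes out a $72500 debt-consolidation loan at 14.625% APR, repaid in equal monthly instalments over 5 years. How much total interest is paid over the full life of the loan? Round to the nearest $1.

Monthly rate = 14.625%/12 = 0.0121875; payment = 72,500 × 0.0121875 / (1 − (1+0.0121875)^−60) = $1,710.53.
Total paid = 60 × $1,710.53 = $102,631.80; interest = $102,631.80 − $72,500 = $30,131.80.

$30,132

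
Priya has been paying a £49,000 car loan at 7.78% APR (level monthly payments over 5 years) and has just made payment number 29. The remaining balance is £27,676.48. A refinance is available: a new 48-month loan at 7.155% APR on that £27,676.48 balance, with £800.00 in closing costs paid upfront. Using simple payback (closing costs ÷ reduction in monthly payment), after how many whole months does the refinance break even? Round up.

Current payment = 49,000 × 7.78%/12 / (1 − (1+0.0064833)^−60) = £988.39.
Refinanced payment = 27,676.48 × 0.0059625 / (1 − (1+0.0059625)^−48) = £664.74.
Monthly savings = £988.39 − £664.74 = £323.65.
Break-even = £800.00 / £323.65 = 2.47 → 3 months.

3 months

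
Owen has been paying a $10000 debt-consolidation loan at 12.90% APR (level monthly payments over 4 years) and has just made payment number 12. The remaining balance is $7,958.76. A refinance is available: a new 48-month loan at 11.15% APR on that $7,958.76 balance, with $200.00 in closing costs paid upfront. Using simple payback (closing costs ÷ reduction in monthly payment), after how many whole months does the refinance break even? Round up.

Current payment = 10,000 × 12.9%/12 / (1 − (1+0.0107500)^−48) = $267.78.
Refinanced payment = 7,958.76 × 0.0092917 / (1 − (1+0.0092917)^−48) = $206.28.
Monthly savings = $267.78 − $206.28 = $61.50.
Break-even = $200.00 / $61.50 = 3.25 → 4 months.

4 months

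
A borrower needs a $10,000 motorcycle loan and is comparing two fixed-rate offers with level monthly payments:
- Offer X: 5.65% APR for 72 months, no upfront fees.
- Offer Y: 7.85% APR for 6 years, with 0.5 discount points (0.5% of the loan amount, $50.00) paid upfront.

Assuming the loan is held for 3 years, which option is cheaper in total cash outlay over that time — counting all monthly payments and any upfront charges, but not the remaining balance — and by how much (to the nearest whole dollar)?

Offer X: at 5.65% the monthly rate is 0.0047083, so the payment is 10,000 × 0.0047083 / (1 − 1.0047083^−72) = $164.08.
Offer Y: at 7.85% the monthly rate is 0.0065417, so the payment is 10,000 × 0.0065417 / (1 − 1.0065417^−72) = $174.60.
Over 36 months: Offer X costs 36 × $164.08 = $5,906.88; Offer Y costs 36 × $174.60 + $50.00 = $6,335.60.
Offer X is cheaper by $6,335.60 − $5,906.88 = $428.72.

Offer X by $429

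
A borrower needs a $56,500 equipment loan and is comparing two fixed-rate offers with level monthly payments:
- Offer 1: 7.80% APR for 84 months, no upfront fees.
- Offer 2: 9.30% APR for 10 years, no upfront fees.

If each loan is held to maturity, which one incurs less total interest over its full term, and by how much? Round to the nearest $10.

Offer 1 by $13,490

Offer 1: at 7.80% the monthly rate is 0.0065000, so the payment is 56,500 × 0.0065000 / (1 − 1.0065000^−84) = $875.00.
Total interest on Offer 1 = 84 × $875.00 − $56,500 = $17,000.00.
Offer 2: at 9.30% the monthly rate is 0.0077500, so the payment is 56,500 × 0.0077500 / (1 − 1.0077500^−120) = $724.92.
Total interest on Offer 2 = 120 × $724.92 − $56,500 = $30,490.40.
Offer 1 is lower by $13,490.40.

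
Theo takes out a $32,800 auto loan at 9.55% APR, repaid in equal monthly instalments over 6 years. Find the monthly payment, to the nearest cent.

$600.23

At 9.55% the monthly rate is 0.0079583, so the payment is 32,800 × 0.0079583 / (1 − 1.0079583^−72) = $600.23.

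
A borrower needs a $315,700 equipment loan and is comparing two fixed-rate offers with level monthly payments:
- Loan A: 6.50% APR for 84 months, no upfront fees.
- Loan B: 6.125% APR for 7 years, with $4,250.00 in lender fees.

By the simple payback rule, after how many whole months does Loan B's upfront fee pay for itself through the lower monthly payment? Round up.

Loan A: at 6.50% the monthly rate is 0.0054167, so the payment is 315,700 × 0.0054167 / (1 − 1.0054167^−84) = $4,687.97.
Loan B: monthly rate = 6.125%/12 = 0.0051042; payment = 315,700 × 0.0051042 / (1 − (1+0.0051042)^−84) = $4,630.86.
Monthly savings = $4,687.97 − $4,630.86 = $57.11.
Break-even = $4,250.00 / $57.11 = 74.42 → 75 months.

75 months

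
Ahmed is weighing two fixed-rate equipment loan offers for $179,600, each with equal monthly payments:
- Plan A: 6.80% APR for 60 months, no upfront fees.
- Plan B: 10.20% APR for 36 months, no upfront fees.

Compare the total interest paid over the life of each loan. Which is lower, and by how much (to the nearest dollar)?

Plan B by $3,128

Plan A: monthly rate = 6.8%/12 = 0.0056667; payment = 179,600 × 0.0056667 / (1 − (1+0.0056667)^−60) = $3,539.37.
Total interest on Plan A = 60 × $3,539.37 − $179,600 = $32,762.20.
Plan B: at 10.20% the monthly rate is 0.0085000, so the payment is 179,600 × 0.0085000 / (1 − 1.0085000^−36) = $5,812.07.
Total interest on Plan B = 36 × $5,812.07 − $179,600 = $29,634.52.
Plan B is lower by $3,127.68.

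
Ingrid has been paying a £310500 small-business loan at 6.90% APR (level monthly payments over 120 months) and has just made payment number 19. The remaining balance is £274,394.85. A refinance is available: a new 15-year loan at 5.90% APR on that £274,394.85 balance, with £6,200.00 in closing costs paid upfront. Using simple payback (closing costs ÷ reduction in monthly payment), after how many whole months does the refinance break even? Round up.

5 months

Current payment = 310,500 × 6.9%/12 / (1 − (1+0.0057500)^−120) = £3,589.19.
Refinanced payment = 274,394.85 × 0.0049167 / (1 − (1+0.0049167)^−180) = £2,300.70.
Monthly savings = £3,589.19 − £2,300.70 = £1,288.49.
Break-even = £6,200.00 / £1,288.49 = 4.81 → 5 months.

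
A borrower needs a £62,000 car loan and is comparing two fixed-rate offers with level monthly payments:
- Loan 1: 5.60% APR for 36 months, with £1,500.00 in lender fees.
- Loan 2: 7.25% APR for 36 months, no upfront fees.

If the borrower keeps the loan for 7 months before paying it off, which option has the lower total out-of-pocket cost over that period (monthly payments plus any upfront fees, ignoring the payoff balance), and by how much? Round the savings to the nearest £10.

Loan 1: monthly rate = 5.6%/12 = 0.0046667; payment = 62,000 × 0.0046667 / (1 − (1+0.0046667)^−36) = £1,874.94.
Loan 2: monthly rate = 7.25%/12 = 0.0060417; payment = 62,000 × 0.0060417 / (1 − (1+0.0060417)^−36) = £1,921.47.
Over 7 months: Loan 1 costs 7 × £1,874.94 + £1,500.00 = £14,624.58; Loan 2 costs 7 × £1,921.47 = £13,450.29.
Loan 2 is cheaper by £14,624.58 − £13,450.29 = £1,174.29.

Loan 2 by £1,170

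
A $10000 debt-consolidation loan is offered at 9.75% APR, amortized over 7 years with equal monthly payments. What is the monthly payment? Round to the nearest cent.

$164.72

At 9.75% the monthly rate is 0.0081250, so the payment is 10,000 × 0.0081250 / (1 − 1.0081250^−84) = $164.72.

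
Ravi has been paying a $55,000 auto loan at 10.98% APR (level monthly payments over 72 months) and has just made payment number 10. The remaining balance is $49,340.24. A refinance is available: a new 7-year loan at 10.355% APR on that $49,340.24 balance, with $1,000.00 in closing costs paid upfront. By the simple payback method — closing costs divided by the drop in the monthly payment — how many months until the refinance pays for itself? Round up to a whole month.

5 months

Current payment = 55,000 × 10.98%/12 / (1 − (1+0.0091500)^−72) = $1,046.31.
Refinanced payment = 49,340.24 × 0.0086292 / (1 − (1+0.0086292)^−84) = $828.19.
Monthly savings = $1,046.31 − $828.19 = $218.12.
Break-even = $1,000.00 / $218.12 = 4.58 → 5 months.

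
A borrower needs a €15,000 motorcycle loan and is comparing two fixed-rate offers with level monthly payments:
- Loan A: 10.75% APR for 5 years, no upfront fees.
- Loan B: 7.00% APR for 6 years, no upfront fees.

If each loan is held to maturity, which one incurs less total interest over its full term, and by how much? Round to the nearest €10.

Loan A: monthly rate = 10.75%/12 = 0.0089583; payment = 15,000 × 0.0089583 / (1 − (1+0.0089583)^−60) = €324.27.
Total interest on Loan A = 60 × €324.27 − €15,000 = €4,456.20.
Loan B: monthly rate = 7%/12 = 0.0058333; payment = 15,000 × 0.0058333 / (1 − (1+0.0058333)^−72) = €255.74.
Total interest on Loan B = 72 × €255.74 − €15,000 = €3,413.28.
Loan B is lower by €1,042.92.

Loan B by €1,040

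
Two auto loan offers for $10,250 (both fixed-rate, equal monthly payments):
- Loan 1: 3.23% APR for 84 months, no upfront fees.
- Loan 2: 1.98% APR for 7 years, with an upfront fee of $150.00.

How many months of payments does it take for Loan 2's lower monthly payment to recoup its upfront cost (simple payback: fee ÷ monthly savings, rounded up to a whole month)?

27 months

Loan 1: monthly rate = 3.23%/12 = 0.0026917; payment = 10,250 × 0.0026917 / (1 − (1+0.0026917)^−84) = $136.50.
Loan 2: at 1.98% the monthly rate is 0.0016500, so the payment is 10,250 × 0.0016500 / (1 − 1.0016500^−84) = $130.78.
Monthly savings = $136.50 − $130.78 = $5.72.
Break-even = $150.00 / $5.72 = 26.22 → 27 months.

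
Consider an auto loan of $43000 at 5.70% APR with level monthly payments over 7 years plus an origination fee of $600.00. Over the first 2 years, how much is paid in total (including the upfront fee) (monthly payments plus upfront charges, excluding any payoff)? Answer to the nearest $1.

Monthly rate = 5.7%/12 = 0.0047500; payment = 43,000 × 0.0047500 / (1 − (1+0.0047500)^−84) = $622.00.
Total outlay = 24 × $622.00 + $600.00 = $15,528.00.

$15,528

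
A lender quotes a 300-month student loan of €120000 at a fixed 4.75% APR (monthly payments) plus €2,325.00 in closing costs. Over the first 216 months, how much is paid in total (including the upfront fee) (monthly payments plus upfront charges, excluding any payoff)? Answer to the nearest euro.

€150,099

Monthly rate = 4.75%/12 = 0.0039583; payment = 120,000 × 0.0039583 / (1 − (1+0.0039583)^−300) = €684.14.
Total outlay = 216 × €684.14 + €2,325.00 = €150,099.24.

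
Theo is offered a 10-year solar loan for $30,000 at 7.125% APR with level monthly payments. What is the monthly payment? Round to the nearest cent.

Monthly rate = 7.125%/12 = 0.0059375; payment = 30,000 × 0.0059375 / (1 − (1+0.0059375)^−120) = $350.26.

$350.26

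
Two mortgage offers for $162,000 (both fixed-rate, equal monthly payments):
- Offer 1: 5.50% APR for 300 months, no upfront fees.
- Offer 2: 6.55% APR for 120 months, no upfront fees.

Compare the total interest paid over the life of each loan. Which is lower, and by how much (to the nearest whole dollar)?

Offer 2 by $77,214

Offer 1: monthly rate = 5.5%/12 = 0.0045833; payment = 162,000 × 0.0045833 / (1 − (1+0.0045833)^−300) = $994.82.
Total interest on Offer 1 = 300 × $994.82 − $162,000 = $136,446.00.
Offer 2: at 6.55% the monthly rate is 0.0054583, so the payment is 162,000 × 0.0054583 / (1 − 1.0054583^−120) = $1,843.60.
Total interest on Offer 2 = 120 × $1,843.60 − $162,000 = $59,232.00.
Offer 2 is lower by $77,214.00.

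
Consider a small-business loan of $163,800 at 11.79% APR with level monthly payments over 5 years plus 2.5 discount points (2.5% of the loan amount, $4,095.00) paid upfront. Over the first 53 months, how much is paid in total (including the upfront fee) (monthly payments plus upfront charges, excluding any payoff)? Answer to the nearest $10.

$196,290

Monthly rate = 11.79%/12 = 0.0098250; payment = 163,800 × 0.0098250 / (1 − (1+0.0098250)^−60) = $3,626.28.
Total outlay = 53 × $3,626.28 + $4,095.00 = $196,287.84.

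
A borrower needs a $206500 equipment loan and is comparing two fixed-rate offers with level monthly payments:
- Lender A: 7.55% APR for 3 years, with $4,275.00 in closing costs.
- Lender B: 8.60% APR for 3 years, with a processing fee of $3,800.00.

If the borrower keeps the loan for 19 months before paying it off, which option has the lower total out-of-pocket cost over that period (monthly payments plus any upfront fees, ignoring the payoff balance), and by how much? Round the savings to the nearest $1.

Lender A by $1,427

Lender A: monthly rate = 7.55%/12 = 0.0062917; payment = 206,500 × 0.0062917 / (1 − (1+0.0062917)^−36) = $6,428.18.
Lender B: at 8.60% the monthly rate is 0.0071667, so the payment is 206,500 × 0.0071667 / (1 − 1.0071667^−36) = $6,528.27.
Over 19 months: Lender A costs 19 × $6,428.18 + $4,275.00 = $126,410.42; Lender B costs 19 × $6,528.27 + $3,800.00 = $127,837.13.
Lender A is cheaper by $127,837.13 − $126,410.42 = $1,426.71.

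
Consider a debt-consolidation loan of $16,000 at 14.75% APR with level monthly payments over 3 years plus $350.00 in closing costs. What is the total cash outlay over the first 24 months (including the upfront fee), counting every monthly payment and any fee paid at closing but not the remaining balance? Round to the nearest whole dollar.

At 14.75% the monthly rate is 0.0122917, so the payment is 16,000 × 0.0122917 / (1 − 1.0122917^−36) = $552.69.
Total outlay = 24 × $552.69 + $350.00 = $13,614.56.

$13,615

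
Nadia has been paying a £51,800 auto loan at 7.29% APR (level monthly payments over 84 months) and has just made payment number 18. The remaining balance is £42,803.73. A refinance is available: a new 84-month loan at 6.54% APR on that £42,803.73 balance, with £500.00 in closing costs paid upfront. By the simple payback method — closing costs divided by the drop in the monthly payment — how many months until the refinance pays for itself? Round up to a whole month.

Current payment = 51,800 × 7.29%/12 / (1 − (1+0.0060750)^−84) = £789.16.
Refinanced payment = 42,803.73 × 0.0054500 / (1 − (1+0.0054500)^−84) = £636.44.
Monthly savings = £789.16 − £636.44 = £152.72.
Break-even = £500.00 / £152.72 = 3.27 → 4 months.

4 months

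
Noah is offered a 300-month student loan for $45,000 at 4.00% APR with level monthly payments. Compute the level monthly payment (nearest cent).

$237.53

At 4.00% the monthly rate is 0.0033333, so the payment is 45,000 × 0.0033333 / (1 − 1.0033333^−300) = $237.53.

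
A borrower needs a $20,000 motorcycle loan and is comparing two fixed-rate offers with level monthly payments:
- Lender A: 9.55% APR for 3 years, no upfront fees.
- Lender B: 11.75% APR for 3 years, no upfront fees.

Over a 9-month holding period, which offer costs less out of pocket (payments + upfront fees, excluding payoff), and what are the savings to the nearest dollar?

Lender A by $187

Lender A: at 9.55% the monthly rate is 0.0079583, so the payment is 20,000 × 0.0079583 / (1 − 1.0079583^−36) = $641.13.
Lender B: at 11.75% the monthly rate is 0.0097917, so the payment is 20,000 × 0.0097917 / (1 − 1.0097917^−36) = $661.90.
Over 9 months: Lender A costs 9 × $641.13 = $5,770.17; Lender B costs 9 × $661.90 = $5,957.10.
Lender A is cheaper by $5,957.10 − $5,770.17 = $186.93.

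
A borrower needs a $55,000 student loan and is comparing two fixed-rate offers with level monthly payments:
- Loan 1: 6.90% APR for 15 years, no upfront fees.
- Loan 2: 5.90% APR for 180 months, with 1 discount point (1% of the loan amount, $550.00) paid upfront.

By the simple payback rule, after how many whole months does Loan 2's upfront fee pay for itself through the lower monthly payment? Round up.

19 months

Loan 1: monthly rate = 6.9%/12 = 0.0057500; payment = 55,000 × 0.0057500 / (1 − (1+0.0057500)^−180) = $491.29.
Loan 2: monthly rate = 5.9%/12 = 0.0049167; payment = 55,000 × 0.0049167 / (1 − (1+0.0049167)^−180) = $461.16.
Monthly savings = $491.29 − $461.16 = $30.13.
Break-even = $550.00 / $30.13 = 18.25 → 19 months.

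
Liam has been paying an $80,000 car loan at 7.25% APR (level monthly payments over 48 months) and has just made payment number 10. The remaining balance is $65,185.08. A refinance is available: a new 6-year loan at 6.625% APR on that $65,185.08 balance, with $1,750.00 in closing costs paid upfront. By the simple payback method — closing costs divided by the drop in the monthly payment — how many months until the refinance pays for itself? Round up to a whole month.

3 months

Current payment = 80,000 × 7.25%/12 / (1 − (1+0.0060417)^−48) = $1,924.99.
Refinanced payment = 65,185.08 × 0.0055208 / (1 − (1+0.0055208)^−72) = $1,099.64.
Monthly savings = $1,924.99 − $1,099.64 = $825.35.
Break-even = $1,750.00 / $825.35 = 2.12 → 3 months.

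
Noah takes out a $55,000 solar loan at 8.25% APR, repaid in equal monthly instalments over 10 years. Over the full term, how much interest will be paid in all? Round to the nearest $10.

$25,950

Monthly rate = 8.25%/12 = 0.0068750; payment = 55,000 × 0.0068750 / (1 − (1+0.0068750)^−120) = $674.59.
Total paid = 120 × $674.59 = $80,950.80; interest = $80,950.80 − $55,000 = $25,950.80.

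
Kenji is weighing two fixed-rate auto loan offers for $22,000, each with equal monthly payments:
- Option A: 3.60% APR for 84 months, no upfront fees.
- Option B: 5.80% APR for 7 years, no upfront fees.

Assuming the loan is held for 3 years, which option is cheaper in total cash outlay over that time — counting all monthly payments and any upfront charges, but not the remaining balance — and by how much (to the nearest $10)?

Option A: at 3.60% the monthly rate is 0.0030000, so the payment is 22,000 × 0.0030000 / (1 − 1.0030000^−84) = $296.68.
Option B: at 5.80% the monthly rate is 0.0048333, so the payment is 22,000 × 0.0048333 / (1 − 1.0048333^−84) = $319.28.
Over 36 months: Option A costs 36 × $296.68 = $10,680.48; Option B costs 36 × $319.28 = $11,494.08.
Option A is cheaper by $11,494.08 − $10,680.48 = $813.60.

Option A by $810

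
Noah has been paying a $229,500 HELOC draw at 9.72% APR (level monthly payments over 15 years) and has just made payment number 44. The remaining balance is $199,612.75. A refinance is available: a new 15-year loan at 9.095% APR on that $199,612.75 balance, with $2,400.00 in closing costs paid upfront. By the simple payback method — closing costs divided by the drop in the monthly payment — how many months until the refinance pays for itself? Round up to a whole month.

7 months

Current payment = 229,500 × 9.72%/12 / (1 − (1+0.0081000)^−180) = $2,427.06.
Refinanced payment = 199,612.75 × 0.0075792 / (1 − (1+0.0075792)^−180) = $2,035.90.
Monthly savings = $2,427.06 − $2,035.90 = $391.16.
Break-even = $2,400.00 / $391.16 = 6.14 → 7 months.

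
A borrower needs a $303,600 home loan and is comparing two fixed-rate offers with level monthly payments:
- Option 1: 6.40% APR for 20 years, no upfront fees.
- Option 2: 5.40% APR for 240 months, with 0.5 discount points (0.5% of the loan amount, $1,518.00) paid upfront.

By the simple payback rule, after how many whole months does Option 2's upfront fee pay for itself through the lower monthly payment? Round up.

9 months

Option 1: at 6.40% the monthly rate is 0.0053333, so the payment is 303,600 × 0.0053333 / (1 − 1.0053333^−240) = $2,245.72.
Option 2: monthly rate = 5.4%/12 = 0.0045000; payment = 303,600 × 0.0045000 / (1 − (1+0.0045000)^−240) = $2,071.32.
Monthly savings = $2,245.72 − $2,071.32 = $174.40.
Break-even = $1,518.00 / $174.40 = 8.70 → 9 months.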